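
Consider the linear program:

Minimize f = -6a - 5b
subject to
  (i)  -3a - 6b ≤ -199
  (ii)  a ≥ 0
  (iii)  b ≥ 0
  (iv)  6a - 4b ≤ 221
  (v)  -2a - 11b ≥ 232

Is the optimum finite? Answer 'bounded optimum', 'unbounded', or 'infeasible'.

The boundaries -3a - 6b = -199 and a = 0 meet at (0, 199/6), but that point violates -2a - 11b ≥ 232. Every candidate vertex is excluded by some other constraint, so the feasible region is empty.

infeasible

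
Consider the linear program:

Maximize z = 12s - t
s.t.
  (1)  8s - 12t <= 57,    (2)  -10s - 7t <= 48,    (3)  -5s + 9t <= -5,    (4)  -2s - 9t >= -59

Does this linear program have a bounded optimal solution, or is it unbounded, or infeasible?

bounded optimum

Corner points and z = 12s - t:
  (-177/176, -477/88) → z = -585/88
  (407/32, 179/48) → z = 7147/48
  (-397/125, -58/25) → z = -4474/125
  (64/7, 95/21) → z = 2209/21
The feasible region has finitely many vertices and no improving ray; the maximum is 7147/48 at (407/32, 179/48).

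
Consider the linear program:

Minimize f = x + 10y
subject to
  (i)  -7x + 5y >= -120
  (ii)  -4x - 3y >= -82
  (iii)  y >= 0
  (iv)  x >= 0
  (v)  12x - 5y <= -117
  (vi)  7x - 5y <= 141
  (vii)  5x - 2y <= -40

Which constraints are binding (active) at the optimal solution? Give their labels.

(iv) and (v)

Corner points and f = x + 10y:
  (0, 82/3) → f = 820/3
  (59/56, 363/14) → f = 14579/56
  (0, 117/5) → f = 234

The minimum is at (0, 117/5). Substituting into each constraint, equality holds for (iv) and (v); the remaining constraints have slack.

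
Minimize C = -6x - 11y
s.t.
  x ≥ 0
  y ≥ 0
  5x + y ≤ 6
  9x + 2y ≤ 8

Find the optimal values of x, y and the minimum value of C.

Feasible corners and C = -6x - 11y:
  (0, 0) → C = 0
  (0, 4) → C = -44
  (8/9, 0) → C = -16/3

x = 0, y = 4, minimum C = -44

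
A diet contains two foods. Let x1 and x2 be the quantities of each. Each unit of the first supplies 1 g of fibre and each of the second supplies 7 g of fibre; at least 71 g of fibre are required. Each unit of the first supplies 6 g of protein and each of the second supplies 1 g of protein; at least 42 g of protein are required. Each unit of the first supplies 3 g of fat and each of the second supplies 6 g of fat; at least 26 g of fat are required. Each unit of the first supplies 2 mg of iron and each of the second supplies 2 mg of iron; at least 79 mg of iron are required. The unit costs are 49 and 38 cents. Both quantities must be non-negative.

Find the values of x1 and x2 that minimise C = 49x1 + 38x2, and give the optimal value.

x1 = 1/2, x2 = 39, minimum C = 3013/2

The feasible region is unbounded (it extends along (0, 1), (1, 0)), but C strictly increases along every unbounded feasible direction, so there is no improving ray and the minimum is attained at a vertex.

The optimum lies where 6x1 + x2 = 42 and 2x1 + 2x2 = 79.
Solving simultaneously gives x1 = 1/2, x2 = 39.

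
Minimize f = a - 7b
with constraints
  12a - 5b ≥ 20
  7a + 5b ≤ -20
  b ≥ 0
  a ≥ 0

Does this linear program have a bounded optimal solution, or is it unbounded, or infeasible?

The boundaries 12a - 5b = 20 and 7a + 5b = -20 meet at (0, -4), but that point violates b ≥ 0. Every candidate vertex is excluded by some other constraint, so the feasible region is empty.

infeasible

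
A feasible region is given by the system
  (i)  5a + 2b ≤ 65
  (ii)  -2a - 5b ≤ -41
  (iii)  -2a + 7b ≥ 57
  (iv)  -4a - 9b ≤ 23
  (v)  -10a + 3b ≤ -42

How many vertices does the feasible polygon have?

Intersecting each pair of boundary lines and keeping only the points that satisfy every inequality leaves:
  (341/39, 415/39)
  (279/35, 88/7)
  (465/64, 327/32)

3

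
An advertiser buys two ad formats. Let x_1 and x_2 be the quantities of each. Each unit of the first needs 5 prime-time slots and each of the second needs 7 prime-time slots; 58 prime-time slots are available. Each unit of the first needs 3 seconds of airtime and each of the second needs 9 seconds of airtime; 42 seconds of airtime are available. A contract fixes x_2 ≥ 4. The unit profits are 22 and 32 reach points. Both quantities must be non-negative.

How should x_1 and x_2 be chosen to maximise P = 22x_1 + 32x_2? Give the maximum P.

Feasible corners and P = 22x_1 + 32x_2:
  (0, 14/3) → P = 448/3
  (0, 4) → P = 128
  (2, 4) → P = 172

x_1 = 2, x_2 = 4, maximum P = 172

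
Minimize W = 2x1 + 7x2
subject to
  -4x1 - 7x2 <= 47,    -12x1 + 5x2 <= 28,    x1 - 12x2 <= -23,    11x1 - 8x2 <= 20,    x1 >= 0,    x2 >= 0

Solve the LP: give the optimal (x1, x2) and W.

Extreme points and W = 2x1 + 7x2:
  (0, 28/5) → W = 196/5
  (106/31, 273/124) → W = 89/4
  (0, 23/12) → W = 161/12
The feasible region is unbounded (it extends along (5, 12), (8, 11)), but W strictly increases along every unbounded feasible direction, so there is no improving ray and the minimum is attained at a vertex.

The binding constraints are x1 - 12x2 = -23 and x1 = 0.
Solving simultaneously gives x1 = 0, x2 = 23/12.

x1 = 0, x2 = 23/12, minimum W = 161/12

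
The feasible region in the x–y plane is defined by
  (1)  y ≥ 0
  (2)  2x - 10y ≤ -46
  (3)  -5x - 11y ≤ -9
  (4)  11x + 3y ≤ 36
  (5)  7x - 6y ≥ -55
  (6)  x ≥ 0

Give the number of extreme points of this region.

4

Intersecting each pair of boundary lines and keeping only the points that satisfy every inequality leaves:
  (111/58, 289/58)
  (0, 23/5)
  (17/29, 857/87)
  (0, 55/6)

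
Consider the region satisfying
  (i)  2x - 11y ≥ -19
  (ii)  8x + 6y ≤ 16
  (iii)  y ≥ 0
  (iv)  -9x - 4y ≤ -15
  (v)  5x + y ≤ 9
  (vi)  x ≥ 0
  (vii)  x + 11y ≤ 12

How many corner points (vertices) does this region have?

5

Of the 21 pairwise boundary intersections, those satisfying every inequality are:
  (19/11, 4/11)
  (52/41, 40/41)
  (5/3, 0)
  (9/5, 0)
  (117/95, 93/95)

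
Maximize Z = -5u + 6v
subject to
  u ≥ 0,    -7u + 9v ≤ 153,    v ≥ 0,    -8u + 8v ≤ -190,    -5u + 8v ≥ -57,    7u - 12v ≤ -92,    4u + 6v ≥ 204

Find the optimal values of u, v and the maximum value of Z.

u = 1467/8, v = 1277/8, maximum Z = 327/8

The feasible region is unbounded (it extends along (9, 7), (8, 5)), but Z strictly decreases along every unbounded feasible direction, so there is no improving ray and the maximum is attained at a vertex.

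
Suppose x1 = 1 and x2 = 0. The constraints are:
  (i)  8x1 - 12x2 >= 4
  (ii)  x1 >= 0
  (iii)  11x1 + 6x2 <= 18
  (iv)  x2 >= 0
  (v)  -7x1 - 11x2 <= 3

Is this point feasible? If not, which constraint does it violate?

(i): 8 ≥ 4 ✓
(ii): 1 ≥ 0 ✓
(iii): 11 ≤ 18 ✓
(iv): 0 ≥ 0 ✓
(v): -7 ≤ 3 ✓

feasible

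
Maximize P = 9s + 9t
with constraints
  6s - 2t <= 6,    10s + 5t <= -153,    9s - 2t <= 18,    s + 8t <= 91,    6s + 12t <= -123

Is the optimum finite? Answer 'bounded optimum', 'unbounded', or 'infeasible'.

Feasible corners and P = 9s + 9t:
  (-138/25, -489/25) → P = -5643/25
  (-407/30, -52/15) → P = -1533/10
  (-173/3, 223/12) → P = -1407/4
The feasible region has finitely many vertices and no improving ray; the maximum is -1533/10 at (-407/30, -52/15).

bounded optimum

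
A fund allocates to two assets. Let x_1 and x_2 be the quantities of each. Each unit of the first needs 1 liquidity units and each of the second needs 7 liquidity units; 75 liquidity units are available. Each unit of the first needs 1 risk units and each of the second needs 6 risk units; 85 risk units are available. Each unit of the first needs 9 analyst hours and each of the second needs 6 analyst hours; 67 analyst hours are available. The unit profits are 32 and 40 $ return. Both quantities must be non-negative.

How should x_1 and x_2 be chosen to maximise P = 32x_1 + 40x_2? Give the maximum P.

Extreme points and P = 32x_1 + 40x_2:
  (0, 0) → P = 0
  (0, 75/7) → P = 3000/7
  (67/9, 0) → P = 2144/9
  (1/3, 32/3) → P = 1312/3

The binding constraints are x_1 + 7x_2 = 75 and 9x_1 + 6x_2 = 67.
Solving simultaneously gives x_1 = 1/3, x_2 = 32/3.

x_1 = 1/3, x_2 = 32/3, maximum P = 1312/3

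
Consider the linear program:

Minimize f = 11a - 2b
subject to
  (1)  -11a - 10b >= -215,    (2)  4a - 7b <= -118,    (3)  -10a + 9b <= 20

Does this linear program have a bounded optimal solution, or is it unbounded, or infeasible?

The boundaries -11a - 10b = -215 and 4a - 7b = -118 meet at (25/9, 166/9), but that point violates -10a + 9b ≤ 20. Every candidate vertex is excluded by some other constraint, so the feasible region is empty.

infeasible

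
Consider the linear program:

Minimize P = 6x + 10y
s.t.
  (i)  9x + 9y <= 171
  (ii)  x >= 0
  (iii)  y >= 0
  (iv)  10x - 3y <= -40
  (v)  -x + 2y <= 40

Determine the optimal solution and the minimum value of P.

Corner points and P = 6x + 10y:
  (0, 19) → P = 190
  (17/13, 230/13) → P = 2402/13
  (0, 40/3) → P = 400/3

The binding constraints are x = 0 and 10x - 3y = -40.
Solving simultaneously gives x = 0, y = 40/3.

x = 0, y = 40/3, minimum P = 400/3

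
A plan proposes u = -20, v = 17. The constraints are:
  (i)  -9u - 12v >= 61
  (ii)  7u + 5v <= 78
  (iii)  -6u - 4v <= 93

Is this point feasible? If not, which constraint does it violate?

not feasible — violates (i)

Constraint (i): -9u - 12v = -24, which is not ≥ 61. All other constraints are satisfied.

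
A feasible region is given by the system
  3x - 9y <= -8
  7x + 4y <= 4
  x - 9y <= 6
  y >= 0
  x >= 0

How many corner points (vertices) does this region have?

3

Pairwise boundary intersections that survive every other constraint:
  (4/75, 68/75)
  (0, 8/9)
  (0, 1)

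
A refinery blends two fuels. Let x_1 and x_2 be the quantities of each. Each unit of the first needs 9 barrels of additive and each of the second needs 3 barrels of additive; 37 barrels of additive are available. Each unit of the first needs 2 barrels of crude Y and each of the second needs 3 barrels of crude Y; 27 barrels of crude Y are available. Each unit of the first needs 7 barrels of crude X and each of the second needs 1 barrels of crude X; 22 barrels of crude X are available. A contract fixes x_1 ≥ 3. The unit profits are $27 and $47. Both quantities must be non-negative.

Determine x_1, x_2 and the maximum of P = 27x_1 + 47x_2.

Extreme points and P = 27x_1 + 47x_2:
  (22/7, 0) → P = 594/7
  (3, 0) → P = 81
  (3, 1) → P = 128

The binding constraints are 7x_1 + x_2 = 22 and x_1 = 3.
Solving simultaneously gives x_1 = 3, x_2 = 1.

x_1 = 3, x_2 = 1, maximum P = 128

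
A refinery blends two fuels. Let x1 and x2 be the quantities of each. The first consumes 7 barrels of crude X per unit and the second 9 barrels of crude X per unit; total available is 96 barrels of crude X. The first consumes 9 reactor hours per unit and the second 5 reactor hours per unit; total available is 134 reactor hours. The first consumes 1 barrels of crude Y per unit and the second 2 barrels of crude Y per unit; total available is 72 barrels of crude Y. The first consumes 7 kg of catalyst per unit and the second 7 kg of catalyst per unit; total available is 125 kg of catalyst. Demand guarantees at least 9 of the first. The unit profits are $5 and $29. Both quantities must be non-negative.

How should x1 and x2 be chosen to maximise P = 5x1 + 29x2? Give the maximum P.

Vertices and P = 5x1 + 29x2:
  (96/7, 0) → P = 480/7
  (9, 0) → P = 45
  (9, 11/3) → P = 454/3

The binding constraints are 7x1 + 9x2 = 96 and x1 = 9.
Solving simultaneously gives x1 = 9, x2 = 11/3.

x1 = 9, x2 = 11/3, maximum P = 454/3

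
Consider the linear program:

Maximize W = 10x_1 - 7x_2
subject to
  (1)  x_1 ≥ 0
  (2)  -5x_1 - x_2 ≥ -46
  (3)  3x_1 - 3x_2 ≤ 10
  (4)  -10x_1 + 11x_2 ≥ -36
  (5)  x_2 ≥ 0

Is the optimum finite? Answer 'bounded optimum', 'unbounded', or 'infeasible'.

bounded optimum

Vertices and W = 10x_1 - 7x_2:
  (0, 46) → W = -322
  (0, 0) → W = 0
  (74/9, 44/9) → W = 48
  (10/3, 0) → W = 100/3
The feasible region has finitely many vertices and no improving ray; the maximum is 48 at (74/9, 44/9).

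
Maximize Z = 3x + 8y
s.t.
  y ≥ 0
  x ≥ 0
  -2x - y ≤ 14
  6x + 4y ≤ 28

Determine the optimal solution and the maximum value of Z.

x = 0, y = 7, maximum Z = 56

Feasible corners and Z = 3x + 8y:
  (0, 0) → Z = 0
  (14/3, 0) → Z = 14
  (0, 7) → Z = 56

The binding constraints are x = 0 and 6x + 4y = 28.
Solving simultaneously gives x = 0, y = 7.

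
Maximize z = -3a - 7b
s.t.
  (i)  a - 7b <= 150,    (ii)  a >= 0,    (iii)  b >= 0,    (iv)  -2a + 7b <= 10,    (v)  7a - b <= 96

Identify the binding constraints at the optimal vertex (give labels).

(ii) and (iii)

Corner points and z = -3a - 7b:
  (0, 0) → z = 0
  (0, 10/7) → z = -10
  (96/7, 0) → z = -288/7
  (682/47, 262/47) → z = -3880/47

The maximum is at (0, 0). Substituting into each constraint, equality holds for (ii) and (iii); the remaining constraints have slack.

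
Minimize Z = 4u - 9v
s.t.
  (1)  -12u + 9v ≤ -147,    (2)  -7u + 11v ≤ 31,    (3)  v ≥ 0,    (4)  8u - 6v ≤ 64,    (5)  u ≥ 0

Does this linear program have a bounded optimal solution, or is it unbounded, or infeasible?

infeasible

Constraints -12u + 9v ≤ -147 and 8u - 6v ≤ 64 have parallel boundaries but demand opposite sides — no point can satisfy both, so the region is empty.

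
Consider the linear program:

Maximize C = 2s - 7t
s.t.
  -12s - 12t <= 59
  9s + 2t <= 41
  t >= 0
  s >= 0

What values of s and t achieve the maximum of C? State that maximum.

s = 41/9, t = 0, maximum C = 82/9

Vertices and C = 2s - 7t:
  (41/9, 0) → C = 82/9
  (0, 41/2) → C = -287/2
  (0, 0) → C = 0

The binding constraints are 9s + 2t = 41 and t = 0.
Solving simultaneously gives s = 41/9, t = 0.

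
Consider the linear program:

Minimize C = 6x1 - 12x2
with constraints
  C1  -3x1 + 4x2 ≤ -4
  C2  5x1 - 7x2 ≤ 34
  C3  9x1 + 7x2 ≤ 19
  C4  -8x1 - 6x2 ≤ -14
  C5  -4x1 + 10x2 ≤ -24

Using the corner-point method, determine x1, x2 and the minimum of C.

x1 = 71/26, x2 = -17/13, minimum C = 417/13

Extreme points and C = 6x1 - 12x2:
  (53/14, -211/98) → C = 2379/49
  (151/43, -101/43) → C = 2118/43
  (179/59, -70/59) → C = 1914/59
  (71/26, -17/13) → C = 417/13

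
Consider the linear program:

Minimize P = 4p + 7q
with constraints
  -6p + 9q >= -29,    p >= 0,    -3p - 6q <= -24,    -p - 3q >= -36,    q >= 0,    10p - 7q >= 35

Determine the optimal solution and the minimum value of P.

p = 14/3, q = 5/3, minimum P = 91/3

Feasible corners and P = 4p + 7q:
  (130/21, 19/21) → P = 653/21
  (137/9, 187/27) → P = 2953/27
  (14/3, 5/3) → P = 91/3
  (357/37, 325/37) → P = 3703/37

The binding constraints are -3p - 6q = -24 and 10p - 7q = 35.
Solving simultaneously gives p = 14/3, q = 5/3.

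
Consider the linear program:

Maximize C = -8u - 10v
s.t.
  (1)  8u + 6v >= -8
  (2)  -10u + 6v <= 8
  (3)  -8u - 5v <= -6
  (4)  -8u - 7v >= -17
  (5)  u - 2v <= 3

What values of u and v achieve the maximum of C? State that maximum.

Corner points and C = -8u - 10v:
  (-2/49, 62/49) → C = -604/49
  (23/59, 117/59) → C = -1354/59
  (9/7, -6/7) → C = -12/7
  (55/23, -7/23) → C = -370/23

The optimum lies where -8u - 5v = -6 and u - 2v = 3.
Solving simultaneously gives u = 9/7, v = -6/7.

u = 9/7, v = -6/7, maximum C = -12/7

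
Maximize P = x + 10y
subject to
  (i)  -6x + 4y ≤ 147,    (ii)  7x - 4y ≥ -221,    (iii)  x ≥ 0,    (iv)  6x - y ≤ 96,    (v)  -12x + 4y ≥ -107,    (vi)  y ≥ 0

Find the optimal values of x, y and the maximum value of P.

x = 59/2, y = 81, maximum P = 1679/2

Feasible corners and P = x + 10y:
  (0, 147/4) → P = 735/2
  (59/2, 81) → P = 1679/2
  (0, 0) → P = 0
  (277/12, 85/2) → P = 5377/12
  (107/12, 0) → P = 107/12

The binding constraints are -6x + 4y = 147 and 6x - y = 96.
Solving simultaneously gives x = 59/2, y = 81.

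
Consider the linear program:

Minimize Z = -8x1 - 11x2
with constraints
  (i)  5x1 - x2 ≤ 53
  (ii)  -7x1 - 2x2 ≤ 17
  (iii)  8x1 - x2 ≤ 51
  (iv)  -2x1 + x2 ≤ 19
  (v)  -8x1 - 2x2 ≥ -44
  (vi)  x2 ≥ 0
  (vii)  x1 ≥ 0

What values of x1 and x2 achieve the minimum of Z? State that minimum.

x1 = 1/2, x2 = 20, minimum Z = -224

Corner points and Z = -8x1 - 11x2:
  (1/2, 20) → Z = -224
  (0, 19) → Z = -209
  (11/2, 0) → Z = -44
  (0, 0) → Z = 0

At the optimal vertex, -2x1 + x2 = 19 and -8x1 - 2x2 = -44.
Solving simultaneously gives x1 = 1/2, x2 = 20.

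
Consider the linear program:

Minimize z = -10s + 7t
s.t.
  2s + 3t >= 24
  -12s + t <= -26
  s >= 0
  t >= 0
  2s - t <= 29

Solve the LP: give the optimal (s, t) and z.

s = 29/2, t = 0, minimum z = -145

Feasible corners and z = -10s + 7t:
  (51/19, 118/19) → z = 316/19
  (12, 0) → z = -120
  (29/2, 0) → z = -145
The feasible region is unbounded (it extends along (1, 12), (1, 2)), but z strictly increases along every unbounded feasible direction, so there is no improving ray and the minimum is attained at a vertex.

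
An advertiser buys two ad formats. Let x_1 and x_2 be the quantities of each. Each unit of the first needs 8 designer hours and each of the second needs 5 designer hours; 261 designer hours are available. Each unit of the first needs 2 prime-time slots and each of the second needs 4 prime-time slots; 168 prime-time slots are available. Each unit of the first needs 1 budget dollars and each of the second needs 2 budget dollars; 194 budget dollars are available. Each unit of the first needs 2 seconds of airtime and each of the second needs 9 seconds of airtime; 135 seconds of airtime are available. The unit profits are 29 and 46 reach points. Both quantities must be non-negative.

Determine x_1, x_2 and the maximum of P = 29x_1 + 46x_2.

x_1 = 27, x_2 = 9, maximum P = 1197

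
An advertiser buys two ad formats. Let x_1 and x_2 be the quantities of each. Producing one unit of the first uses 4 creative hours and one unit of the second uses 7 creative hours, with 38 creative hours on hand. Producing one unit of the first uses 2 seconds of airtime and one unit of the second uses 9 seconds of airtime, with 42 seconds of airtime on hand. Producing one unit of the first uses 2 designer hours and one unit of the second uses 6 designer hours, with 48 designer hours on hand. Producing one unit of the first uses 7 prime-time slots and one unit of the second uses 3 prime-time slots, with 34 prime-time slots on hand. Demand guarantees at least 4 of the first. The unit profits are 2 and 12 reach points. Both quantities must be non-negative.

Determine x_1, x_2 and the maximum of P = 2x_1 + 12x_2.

x_1 = 4, x_2 = 2, maximum P = 32

Corner points and P = 2x_1 + 12x_2:
  (34/7, 0) → P = 68/7
  (4, 0) → P = 8
  (4, 2) → P = 32

The optimum lies where 7x_1 + 3x_2 = 34 and x_1 = 4.
Solving simultaneously gives x_1 = 4, x_2 = 2.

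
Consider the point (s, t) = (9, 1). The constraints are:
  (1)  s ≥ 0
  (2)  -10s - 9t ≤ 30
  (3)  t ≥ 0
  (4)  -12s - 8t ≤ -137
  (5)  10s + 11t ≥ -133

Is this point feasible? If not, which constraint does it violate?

not feasible — violates (4)

Constraint (4): -12s - 8t = -116, which is not ≤ -137. All other constraints are satisfied.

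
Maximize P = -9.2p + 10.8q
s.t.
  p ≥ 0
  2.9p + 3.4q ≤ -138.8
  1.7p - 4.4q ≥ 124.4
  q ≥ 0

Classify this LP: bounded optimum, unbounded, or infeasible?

The boundaries p = 0 and 2.9p + 3.4q = -138.8 meet at (0, -694/17), but that point violates q ≥ 0. Every candidate vertex is excluded by some other constraint, so the feasible region is empty.

infeasible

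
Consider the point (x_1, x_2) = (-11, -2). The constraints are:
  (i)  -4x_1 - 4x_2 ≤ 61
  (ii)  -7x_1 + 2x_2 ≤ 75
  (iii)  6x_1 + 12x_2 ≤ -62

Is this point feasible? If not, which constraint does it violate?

(i): 52 ≤ 61 ✓
(ii): 73 ≤ 75 ✓
(iii): -90 ≤ -62 ✓

feasible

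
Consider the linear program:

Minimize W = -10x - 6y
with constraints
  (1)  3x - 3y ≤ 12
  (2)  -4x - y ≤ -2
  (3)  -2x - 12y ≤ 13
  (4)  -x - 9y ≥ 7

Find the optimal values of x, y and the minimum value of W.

x = 29/10, y = -11/10, minimum W = -112/5

Extreme points and W = -10x - 6y:
  (5/2, -3/2) → W = -16
  (29/10, -11/10) → W = -112/5
  (37/46, -28/23) → W = -17/23
  (5/7, -6/7) → W = -2

At the optimal vertex, 3x - 3y = 12 and -x - 9y = 7.
Solving simultaneously gives x = 29/10, y = -11/10.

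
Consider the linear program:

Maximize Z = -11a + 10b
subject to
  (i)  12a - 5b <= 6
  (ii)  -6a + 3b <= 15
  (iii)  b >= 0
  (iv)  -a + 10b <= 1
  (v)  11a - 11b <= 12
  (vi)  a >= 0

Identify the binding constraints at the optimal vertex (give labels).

Feasible corners and Z = -11a + 10b:
  (1/2, 0) → Z = -11/2
  (13/23, 18/115) → Z = -107/23
  (0, 0) → Z = 0
  (0, 1/10) → Z = 1

The maximum is at (0, 1/10). Substituting into each constraint, equality holds for (iv) and (vi); the remaining constraints have slack.

(iv) and (vi)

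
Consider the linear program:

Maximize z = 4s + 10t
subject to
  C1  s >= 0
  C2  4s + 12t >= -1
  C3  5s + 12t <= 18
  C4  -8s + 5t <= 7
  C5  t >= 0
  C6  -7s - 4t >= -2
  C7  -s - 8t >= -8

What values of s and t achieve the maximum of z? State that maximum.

Feasible corners and z = 4s + 10t:
  (0, 0) → z = 0
  (0, 1/2) → z = 5
  (2/7, 0) → z = 8/7

The binding constraints are s = 0 and -7s - 4t = -2.
Solving simultaneously gives s = 0, t = 1/2.

s = 0, t = 1/2, maximum z = 5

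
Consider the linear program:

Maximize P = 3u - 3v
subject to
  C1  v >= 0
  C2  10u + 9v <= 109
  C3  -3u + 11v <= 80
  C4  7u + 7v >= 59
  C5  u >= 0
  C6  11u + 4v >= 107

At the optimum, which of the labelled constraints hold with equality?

C1 and C2

Feasible corners and P = 3u - 3v:
  (109/10, 0) → P = 327/10
  (107/11, 0) → P = 321/11
  (527/59, 129/59) → P = 1194/59

The maximum is at (109/10, 0). Substituting into each constraint, equality holds for C1 and C2; the remaining constraints have slack.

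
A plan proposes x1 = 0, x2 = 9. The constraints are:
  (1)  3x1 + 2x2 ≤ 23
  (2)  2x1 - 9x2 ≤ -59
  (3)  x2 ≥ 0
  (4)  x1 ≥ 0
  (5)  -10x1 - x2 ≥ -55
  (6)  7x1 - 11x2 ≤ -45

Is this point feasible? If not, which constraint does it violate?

(1): 18 ≤ 23 ✓
(2): -81 ≤ -59 ✓
(3): 9 ≥ 0 ✓
(4): 0 ≥ 0 ✓
(5): -9 ≥ -55 ✓
(6): -99 ≤ -45 ✓

feasible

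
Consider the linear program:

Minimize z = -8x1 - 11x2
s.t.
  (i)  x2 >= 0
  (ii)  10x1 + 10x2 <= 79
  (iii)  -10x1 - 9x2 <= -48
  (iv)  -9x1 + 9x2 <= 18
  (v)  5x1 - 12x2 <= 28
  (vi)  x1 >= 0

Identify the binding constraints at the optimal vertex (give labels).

(ii) and (iv)

Corner points and z = -8x1 - 11x2:
  (24/5, 0) → z = -192/5
  (28/5, 0) → z = -224/5
  (59/20, 99/20) → z = -1561/20
  (614/85, 23/34) → z = -11089/170
  (30/19, 68/19) → z = -52

The minimum is at (59/20, 99/20). Substituting into each constraint, equality holds for (ii) and (iv); the remaining constraints have slack.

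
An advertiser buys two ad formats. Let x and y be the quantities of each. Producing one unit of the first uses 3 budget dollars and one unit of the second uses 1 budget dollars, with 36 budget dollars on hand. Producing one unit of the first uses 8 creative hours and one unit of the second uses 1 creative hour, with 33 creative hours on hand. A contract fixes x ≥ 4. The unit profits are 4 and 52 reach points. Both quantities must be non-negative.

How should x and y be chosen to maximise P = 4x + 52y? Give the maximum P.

x = 4, y = 1, maximum P = 68

Feasible corners and P = 4x + 52y:
  (33/8, 0) → P = 33/2
  (4, 0) → P = 16
  (4, 1) → P = 68

At the optimal vertex, 8x + y = 33 and x = 4.
Solving simultaneously gives x = 4, y = 1.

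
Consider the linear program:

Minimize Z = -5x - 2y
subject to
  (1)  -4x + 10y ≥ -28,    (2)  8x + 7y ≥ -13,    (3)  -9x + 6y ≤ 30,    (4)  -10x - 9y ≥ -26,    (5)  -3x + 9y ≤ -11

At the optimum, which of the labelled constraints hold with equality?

Extreme points and Z = -5x - 2y:
  (11/18, -23/9) → Z = 37/18
  (64/17, -22/17) → Z = -276/17
  (-40/93, -127/93) → Z = 454/93
  (37/13, -32/117) → Z = -1601/117

The minimum is at (64/17, -22/17). Substituting into each constraint, equality holds for (1) and (4); the remaining constraints have slack.

(1) and (4)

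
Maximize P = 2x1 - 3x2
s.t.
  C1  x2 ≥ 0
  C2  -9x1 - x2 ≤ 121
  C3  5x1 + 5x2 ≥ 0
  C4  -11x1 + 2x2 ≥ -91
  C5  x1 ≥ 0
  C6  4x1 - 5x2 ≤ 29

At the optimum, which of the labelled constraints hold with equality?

C1 and C6

Vertices and P = 2x1 - 3x2:
  (0, 0) → P = 0
  (29/4, 0) → P = 29/2
  (397/47, 45/47) → P = 659/47
The feasible region is unbounded (it extends along (0, 1), (2, 11)), but P strictly decreases along every unbounded feasible direction, so there is no improving ray and the maximum is attained at a vertex.

The maximum is at (29/4, 0). Substituting into each constraint, equality holds for C1 and C6; the remaining constraints have slack.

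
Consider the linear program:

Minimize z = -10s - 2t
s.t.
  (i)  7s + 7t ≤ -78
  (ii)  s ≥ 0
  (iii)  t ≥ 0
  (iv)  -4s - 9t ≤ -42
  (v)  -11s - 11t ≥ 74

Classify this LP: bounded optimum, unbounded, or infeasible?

The boundaries 7s + 7t = -78 and -4s - 9t = -42 meet at (-996/35, 606/35), but that point violates s ≥ 0. Every candidate vertex is excluded by some other constraint, so the feasible region is empty.

infeasible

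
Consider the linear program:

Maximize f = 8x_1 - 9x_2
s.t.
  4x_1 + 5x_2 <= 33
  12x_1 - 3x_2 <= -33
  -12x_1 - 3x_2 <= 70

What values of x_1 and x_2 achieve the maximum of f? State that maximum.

x_1 = -103/24, x_2 = -37/6, maximum f = 127/6

Extreme points and f = 8x_1 - 9x_2:
  (-11/12, 22/3) → f = -220/3
  (-449/48, 169/12) → f = -2419/12
  (-103/24, -37/6) → f = 127/6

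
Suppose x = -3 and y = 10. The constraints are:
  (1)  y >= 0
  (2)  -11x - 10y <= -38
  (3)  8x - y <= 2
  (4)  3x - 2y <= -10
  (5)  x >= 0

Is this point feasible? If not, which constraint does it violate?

Constraint (5): x = -3, which is not ≥ 0. All other constraints are satisfied.

not feasible — violates (5)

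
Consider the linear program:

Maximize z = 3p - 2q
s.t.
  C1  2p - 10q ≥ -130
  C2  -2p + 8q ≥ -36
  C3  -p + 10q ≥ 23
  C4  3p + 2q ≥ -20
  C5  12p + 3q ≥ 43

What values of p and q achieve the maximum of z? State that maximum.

p = 350, q = 83, maximum z = 884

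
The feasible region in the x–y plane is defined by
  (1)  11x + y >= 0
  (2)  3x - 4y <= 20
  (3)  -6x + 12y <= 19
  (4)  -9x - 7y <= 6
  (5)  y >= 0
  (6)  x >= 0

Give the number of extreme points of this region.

4

Pairwise boundary intersections that survive every other constraint:
  (0, 0)
  (79/3, 59/4)
  (20/3, 0)
  (0, 19/12)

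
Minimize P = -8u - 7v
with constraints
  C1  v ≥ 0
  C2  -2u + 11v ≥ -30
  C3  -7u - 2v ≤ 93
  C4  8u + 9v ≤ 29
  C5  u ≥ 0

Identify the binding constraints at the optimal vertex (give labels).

Feasible corners and P = -8u - 7v:
  (29/8, 0) → P = -29
  (0, 0) → P = 0
  (0, 29/9) → P = -203/9

The minimum is at (29/8, 0). Substituting into each constraint, equality holds for C1 and C4; the remaining constraints have slack.

C1 and C4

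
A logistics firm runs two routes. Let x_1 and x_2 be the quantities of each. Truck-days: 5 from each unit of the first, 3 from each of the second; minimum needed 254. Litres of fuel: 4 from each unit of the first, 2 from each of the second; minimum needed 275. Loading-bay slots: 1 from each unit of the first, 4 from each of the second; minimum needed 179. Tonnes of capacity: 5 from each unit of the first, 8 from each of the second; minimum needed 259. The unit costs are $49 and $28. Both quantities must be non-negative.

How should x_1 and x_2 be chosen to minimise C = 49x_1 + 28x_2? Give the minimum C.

Extreme points and C = 49x_1 + 28x_2:
  (0, 275/2) → C = 3850
  (179, 0) → C = 8771
  (53, 63/2) → C = 3479
The feasible region is unbounded (it extends along (0, 1), (1, 0)), but C strictly increases along every unbounded feasible direction, so there is no improving ray and the minimum is attained at a vertex.

At the optimal vertex, 4x_1 + 2x_2 = 275 and x_1 + 4x_2 = 179.
Solving simultaneously gives x_1 = 53, x_2 = 63/2.

x_1 = 53, x_2 = 63/2, minimum C = 3479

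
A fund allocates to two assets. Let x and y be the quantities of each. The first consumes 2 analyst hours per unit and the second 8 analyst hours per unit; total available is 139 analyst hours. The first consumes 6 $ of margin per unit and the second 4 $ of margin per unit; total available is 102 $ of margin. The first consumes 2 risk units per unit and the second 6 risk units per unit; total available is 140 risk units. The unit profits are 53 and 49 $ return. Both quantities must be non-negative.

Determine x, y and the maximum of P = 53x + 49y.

x = 13/2, y = 63/4, maximum P = 4465/4

Vertices and P = 53x + 49y:
  (0, 0) → P = 0
  (0, 139/8) → P = 6811/8
  (17, 0) → P = 901
  (13/2, 63/4) → P = 4465/4

At the optimal vertex, 2x + 8y = 139 and 6x + 4y = 102.
Solving simultaneously gives x = 13/2, y = 63/4.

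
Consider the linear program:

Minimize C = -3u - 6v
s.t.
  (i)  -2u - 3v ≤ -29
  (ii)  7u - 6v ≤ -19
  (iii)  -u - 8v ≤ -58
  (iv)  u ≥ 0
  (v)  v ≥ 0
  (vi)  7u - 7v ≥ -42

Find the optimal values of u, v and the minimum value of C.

u = 17, v = 23, minimum C = -189

Corner points and C = -3u - 6v:
  (39/11, 241/33) → C = -599/11
  (11/5, 41/5) → C = -279/5
  (17, 23) → C = -189

The optimum lies where 7u - 6v = -19 and 7u - 7v = -42.
Solving simultaneously gives u = 17, v = 23.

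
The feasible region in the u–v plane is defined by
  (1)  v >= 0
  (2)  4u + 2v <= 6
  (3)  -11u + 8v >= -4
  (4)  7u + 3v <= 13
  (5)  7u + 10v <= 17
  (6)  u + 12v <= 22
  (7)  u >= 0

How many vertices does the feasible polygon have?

Pairwise boundary intersections that survive every other constraint:
  (4/11, 0)
  (0, 0)
  (28/27, 25/27)
  (1, 1)
  (0, 17/10)

5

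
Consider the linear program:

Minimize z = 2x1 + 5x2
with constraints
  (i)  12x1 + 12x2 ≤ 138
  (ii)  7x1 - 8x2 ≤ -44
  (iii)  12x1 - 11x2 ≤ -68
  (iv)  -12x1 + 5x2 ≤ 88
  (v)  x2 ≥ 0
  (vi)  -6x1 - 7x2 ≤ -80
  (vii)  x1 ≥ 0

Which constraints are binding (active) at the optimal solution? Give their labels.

Feasible corners and z = 2x1 + 5x2:
  (1/2, 11) → z = 56
  (0, 23/2) → z = 115/2
  (0, 80/7) → z = 400/7

The minimum is at (1/2, 11). Substituting into each constraint, equality holds for (i) and (vi); the remaining constraints have slack.

(i) and (vi)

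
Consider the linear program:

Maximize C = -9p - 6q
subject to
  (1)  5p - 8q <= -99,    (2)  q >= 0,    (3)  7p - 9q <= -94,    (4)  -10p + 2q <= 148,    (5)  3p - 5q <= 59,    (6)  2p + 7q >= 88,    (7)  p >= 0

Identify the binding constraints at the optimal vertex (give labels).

(6) and (7)

Feasible corners and C = -9p - 6q:
  (139/11, 223/11) → C = -2589/11
  (11/51, 638/51) → C = -77
  (0, 74) → C = -444
  (0, 88/7) → C = -528/7
The feasible region is unbounded (it extends along (1, 5), (9, 7)), but C strictly decreases along every unbounded feasible direction, so there is no improving ray and the maximum is attained at a vertex.

The maximum is at (0, 88/7). Substituting into each constraint, equality holds for (6) and (7); the remaining constraints have slack.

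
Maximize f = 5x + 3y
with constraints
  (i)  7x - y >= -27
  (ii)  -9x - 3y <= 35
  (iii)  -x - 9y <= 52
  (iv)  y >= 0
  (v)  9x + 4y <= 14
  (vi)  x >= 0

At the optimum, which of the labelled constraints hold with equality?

(v) and (vi)

Extreme points and f = 5x + 3y:
  (14/9, 0) → f = 70/9
  (0, 0) → f = 0
  (0, 7/2) → f = 21/2

The maximum is at (0, 7/2). Substituting into each constraint, equality holds for (v) and (vi); the remaining constraints have slack.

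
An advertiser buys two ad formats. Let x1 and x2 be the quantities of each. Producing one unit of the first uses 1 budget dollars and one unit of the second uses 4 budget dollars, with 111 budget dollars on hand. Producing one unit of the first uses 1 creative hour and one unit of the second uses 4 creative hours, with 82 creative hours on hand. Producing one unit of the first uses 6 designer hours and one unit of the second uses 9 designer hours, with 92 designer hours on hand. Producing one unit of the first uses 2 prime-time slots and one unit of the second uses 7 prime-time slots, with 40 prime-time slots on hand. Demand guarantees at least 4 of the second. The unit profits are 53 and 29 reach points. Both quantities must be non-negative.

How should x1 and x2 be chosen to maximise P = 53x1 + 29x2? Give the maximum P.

Extreme points and P = 53x1 + 29x2:
  (0, 40/7) → P = 1160/7
  (0, 4) → P = 116
  (6, 4) → P = 434

x1 = 6, x2 = 4, maximum P = 434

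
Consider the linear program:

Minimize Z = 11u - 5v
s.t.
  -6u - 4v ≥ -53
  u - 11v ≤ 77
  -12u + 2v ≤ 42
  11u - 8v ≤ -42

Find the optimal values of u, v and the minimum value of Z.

u = -31/30, v = 74/5, minimum Z = -2561/30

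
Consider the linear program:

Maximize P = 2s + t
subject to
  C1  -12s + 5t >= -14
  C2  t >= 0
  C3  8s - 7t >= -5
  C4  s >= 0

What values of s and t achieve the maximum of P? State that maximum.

Corner points and P = 2s + t:
  (7/6, 0) → P = 7/3
  (123/44, 43/11) → P = 19/2
  (0, 0) → P = 0
  (0, 5/7) → P = 5/7

s = 123/44, t = 43/11, maximum P = 19/2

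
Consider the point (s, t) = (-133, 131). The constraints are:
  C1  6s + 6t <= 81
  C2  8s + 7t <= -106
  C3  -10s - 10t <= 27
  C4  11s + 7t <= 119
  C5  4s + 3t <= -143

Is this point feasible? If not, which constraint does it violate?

Constraint C5: 4s + 3t = -139, which is not ≤ -143. All other constraints are satisfied.

not feasible — violates C5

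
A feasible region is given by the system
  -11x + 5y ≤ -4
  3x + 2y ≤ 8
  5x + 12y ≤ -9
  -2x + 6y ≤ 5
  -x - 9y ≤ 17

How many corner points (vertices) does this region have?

Pairwise boundary intersections that survive every other constraint:
  (3/157, -119/157)
  (-49/104, -191/104)
  (41/11, -76/33)

3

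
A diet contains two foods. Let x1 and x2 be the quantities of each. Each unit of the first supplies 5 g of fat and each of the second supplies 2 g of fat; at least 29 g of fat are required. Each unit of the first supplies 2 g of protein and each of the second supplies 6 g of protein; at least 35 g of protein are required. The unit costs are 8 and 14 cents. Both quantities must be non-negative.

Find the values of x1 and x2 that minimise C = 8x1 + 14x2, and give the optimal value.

Vertices and C = 8x1 + 14x2:
  (0, 29/2) → C = 203
  (35/2, 0) → C = 140
  (4, 9/2) → C = 95
The feasible region is unbounded (it extends along (0, 1), (1, 0)), but C strictly increases along every unbounded feasible direction, so there is no improving ray and the minimum is attained at a vertex.

At the optimal vertex, 5x1 + 2x2 = 29 and 2x1 + 6x2 = 35.
Solving simultaneously gives x1 = 4, x2 = 9/2.

x1 = 4, x2 = 9/2, minimum C = 95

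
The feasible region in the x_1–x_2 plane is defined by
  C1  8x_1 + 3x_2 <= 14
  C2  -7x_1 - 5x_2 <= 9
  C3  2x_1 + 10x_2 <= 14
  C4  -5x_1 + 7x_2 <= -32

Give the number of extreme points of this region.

3

Pairwise boundary intersections that survive every other constraint:
  (97/19, -170/19)
  (194/71, -186/71)
  (97/74, -269/74)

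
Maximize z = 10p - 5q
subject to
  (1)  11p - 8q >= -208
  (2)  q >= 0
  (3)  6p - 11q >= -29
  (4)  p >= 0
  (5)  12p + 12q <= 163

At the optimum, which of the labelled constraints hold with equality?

(2) and (5)

Vertices and z = 10p - 5q:
  (0, 0) → z = 0
  (163/12, 0) → z = 815/6
  (0, 29/11) → z = -145/11
  (85/12, 13/2) → z = 115/3

The maximum is at (163/12, 0). Substituting into each constraint, equality holds for (2) and (5); the remaining constraints have slack.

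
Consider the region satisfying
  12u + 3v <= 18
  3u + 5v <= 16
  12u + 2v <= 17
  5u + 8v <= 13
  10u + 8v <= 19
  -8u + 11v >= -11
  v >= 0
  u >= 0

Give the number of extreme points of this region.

6

The feasible vertices (each the meet of two boundaries and inside every other half-plane) are:
  (49/38, 29/38)
  (209/148, 1/37)
  (6/5, 7/8)
  (0, 13/8)
  (11/8, 0)
  (0, 0)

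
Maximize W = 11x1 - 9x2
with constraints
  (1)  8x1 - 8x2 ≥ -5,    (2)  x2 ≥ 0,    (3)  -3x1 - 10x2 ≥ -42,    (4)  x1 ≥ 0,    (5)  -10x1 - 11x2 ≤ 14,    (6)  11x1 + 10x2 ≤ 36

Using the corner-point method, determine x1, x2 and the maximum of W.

Feasible corners and W = 11x1 - 9x2:
  (0, 5/8) → W = -45/8
  (17/12, 49/24) → W = -67/24
  (0, 0) → W = 0
  (36/11, 0) → W = 36

x1 = 36/11, x2 = 0, maximum W = 36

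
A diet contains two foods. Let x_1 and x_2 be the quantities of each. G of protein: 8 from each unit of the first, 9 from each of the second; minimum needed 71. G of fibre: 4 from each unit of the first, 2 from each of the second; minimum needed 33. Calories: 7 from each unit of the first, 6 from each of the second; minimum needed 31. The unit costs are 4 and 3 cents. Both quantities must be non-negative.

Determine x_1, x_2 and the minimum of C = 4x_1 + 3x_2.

x_1 = 31/4, x_2 = 1, minimum C = 34

The feasible region is unbounded (it extends along (0, 1), (1, 0)), but C strictly increases along every unbounded feasible direction, so there is no improving ray and the minimum is attained at a vertex.

At the optimal vertex, 8x_1 + 9x_2 = 71 and 4x_1 + 2x_2 = 33.
Solving simultaneously gives x_1 = 31/4, x_2 = 1.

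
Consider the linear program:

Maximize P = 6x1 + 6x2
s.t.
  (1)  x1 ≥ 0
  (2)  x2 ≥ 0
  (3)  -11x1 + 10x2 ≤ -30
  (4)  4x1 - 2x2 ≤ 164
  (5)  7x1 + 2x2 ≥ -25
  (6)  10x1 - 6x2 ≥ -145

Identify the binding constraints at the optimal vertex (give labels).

Extreme points and P = 6x1 + 6x2:
  (30/11, 0) → P = 180/11
  (41, 0) → P = 246
  (790/9, 842/9) → P = 1088

The maximum is at (790/9, 842/9). Substituting into each constraint, equality holds for (3) and (4); the remaining constraints have slack.

(3) and (4)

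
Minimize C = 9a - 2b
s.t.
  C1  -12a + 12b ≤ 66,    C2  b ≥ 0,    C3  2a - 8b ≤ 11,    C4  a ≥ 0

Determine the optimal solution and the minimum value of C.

a = 0, b = 11/2, minimum C = -11

The feasible region is unbounded (it extends along (1, 1), (4, 1)), but C strictly increases along every unbounded feasible direction, so there is no improving ray and the minimum is attained at a vertex.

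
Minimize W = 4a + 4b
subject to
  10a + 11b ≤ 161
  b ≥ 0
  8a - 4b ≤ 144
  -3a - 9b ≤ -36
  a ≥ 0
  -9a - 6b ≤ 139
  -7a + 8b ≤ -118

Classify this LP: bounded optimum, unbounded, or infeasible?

The boundaries 10a + 11b = 161 and b = 0 meet at (161/10, 0), but that point violates -7a + 8b ≤ -118. Every candidate vertex is excluded by some other constraint, so the feasible region is empty.

infeasible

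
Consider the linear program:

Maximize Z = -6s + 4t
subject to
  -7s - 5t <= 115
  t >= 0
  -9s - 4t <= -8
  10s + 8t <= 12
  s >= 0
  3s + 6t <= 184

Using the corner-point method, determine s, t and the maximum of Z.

Feasible corners and Z = -6s + 4t:
  (8/9, 0) → Z = -16/3
  (6/5, 0) → Z = -36/5
  (1/2, 7/8) → Z = 1/2

s = 1/2, t = 7/8, maximum Z = 1/2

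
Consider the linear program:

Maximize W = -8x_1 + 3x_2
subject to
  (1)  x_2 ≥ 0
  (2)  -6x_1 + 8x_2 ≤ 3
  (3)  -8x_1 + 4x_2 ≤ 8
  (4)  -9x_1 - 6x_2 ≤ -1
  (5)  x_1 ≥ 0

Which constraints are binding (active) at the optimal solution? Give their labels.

(2) and (5)

Feasible corners and W = -8x_1 + 3x_2:
  (1/9, 0) → W = -8/9
  (0, 3/8) → W = 9/8
  (0, 1/6) → W = 1/2
The feasible region is unbounded (it extends along (4, 3), (1, 0)), but W strictly decreases along every unbounded feasible direction, so there is no improving ray and the maximum is attained at a vertex.

The maximum is at (0, 3/8). Substituting into each constraint, equality holds for (2) and (5); the remaining constraints have slack.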